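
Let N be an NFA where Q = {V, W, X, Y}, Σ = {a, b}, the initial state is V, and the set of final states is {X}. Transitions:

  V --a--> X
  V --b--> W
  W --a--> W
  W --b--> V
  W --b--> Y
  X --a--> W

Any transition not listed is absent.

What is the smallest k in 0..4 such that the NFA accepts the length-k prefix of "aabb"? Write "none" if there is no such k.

Start in {V}.
Read 'a': V→{X}; now {X}.
None of the earlier sets intersect F, but {X} does.

1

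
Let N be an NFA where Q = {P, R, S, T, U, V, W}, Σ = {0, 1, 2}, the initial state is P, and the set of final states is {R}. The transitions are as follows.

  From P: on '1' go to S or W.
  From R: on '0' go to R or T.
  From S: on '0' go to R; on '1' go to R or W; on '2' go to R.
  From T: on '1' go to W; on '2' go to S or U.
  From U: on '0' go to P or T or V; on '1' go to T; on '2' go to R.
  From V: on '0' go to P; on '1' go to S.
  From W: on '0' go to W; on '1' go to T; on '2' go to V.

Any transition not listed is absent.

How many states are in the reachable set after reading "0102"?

0

Start in {P}.
Read '0': P→∅; now ∅.
The set is empty and remains empty for the remaining 3 symbols.
That set has 0 states.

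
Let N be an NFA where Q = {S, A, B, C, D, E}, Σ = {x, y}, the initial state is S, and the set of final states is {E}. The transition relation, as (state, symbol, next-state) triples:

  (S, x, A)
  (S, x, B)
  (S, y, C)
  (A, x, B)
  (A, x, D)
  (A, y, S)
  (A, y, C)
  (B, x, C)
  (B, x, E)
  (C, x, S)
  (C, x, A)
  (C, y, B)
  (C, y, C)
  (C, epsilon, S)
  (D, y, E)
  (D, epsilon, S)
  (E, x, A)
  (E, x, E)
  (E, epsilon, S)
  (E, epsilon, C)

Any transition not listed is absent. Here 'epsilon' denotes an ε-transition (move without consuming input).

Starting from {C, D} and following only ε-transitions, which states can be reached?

Begin with {C, D}.
ε-move D → S; add S.

{S, C, D}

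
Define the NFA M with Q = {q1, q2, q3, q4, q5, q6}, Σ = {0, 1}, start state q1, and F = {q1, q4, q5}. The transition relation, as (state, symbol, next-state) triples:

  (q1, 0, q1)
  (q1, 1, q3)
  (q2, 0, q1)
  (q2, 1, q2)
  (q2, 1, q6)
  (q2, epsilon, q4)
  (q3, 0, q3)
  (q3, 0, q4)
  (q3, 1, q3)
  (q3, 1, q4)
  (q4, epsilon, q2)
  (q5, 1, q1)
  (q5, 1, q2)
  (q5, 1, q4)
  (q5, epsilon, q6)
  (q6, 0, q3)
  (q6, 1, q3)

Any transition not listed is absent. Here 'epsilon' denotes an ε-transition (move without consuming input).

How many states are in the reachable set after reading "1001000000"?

4

Start in {q1}.
Read '1': {q1} → {q3}.
Read '0': {q3} → {q2, q3, q4}.
Read '0': {q2, q3, q4} → {q1, q2, q3, q4}.
Read '1': {q1, q2, q3, q4} → {q2, q3, q4, q6}.
Read '0': {q2, q3, q4, q6} → {q1, q2, q3, q4}.
Read '0': {q1, q2, q3, q4} → {q1, q2, q3, q4}.
Read '0': {q1, q2, q3, q4} → {q1, q2, q3, q4}.
Read '0': {q1, q2, q3, q4} → {q1, q2, q3, q4}.
Read '0': {q1, q2, q3, q4} → {q1, q2, q3, q4}.
Read '0': {q1, q2, q3, q4} → {q1, q2, q3, q4}.
That set has 4 states.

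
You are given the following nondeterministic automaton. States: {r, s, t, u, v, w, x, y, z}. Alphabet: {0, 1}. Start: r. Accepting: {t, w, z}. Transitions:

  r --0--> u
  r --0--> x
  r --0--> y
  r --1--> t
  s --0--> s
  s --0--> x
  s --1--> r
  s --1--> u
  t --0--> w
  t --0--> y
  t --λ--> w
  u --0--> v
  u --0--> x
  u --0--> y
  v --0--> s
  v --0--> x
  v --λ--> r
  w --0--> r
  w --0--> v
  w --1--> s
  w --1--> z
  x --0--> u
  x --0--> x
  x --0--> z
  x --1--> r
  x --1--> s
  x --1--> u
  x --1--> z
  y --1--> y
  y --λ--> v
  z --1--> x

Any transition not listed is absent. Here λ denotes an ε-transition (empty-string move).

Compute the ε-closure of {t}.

{t, w}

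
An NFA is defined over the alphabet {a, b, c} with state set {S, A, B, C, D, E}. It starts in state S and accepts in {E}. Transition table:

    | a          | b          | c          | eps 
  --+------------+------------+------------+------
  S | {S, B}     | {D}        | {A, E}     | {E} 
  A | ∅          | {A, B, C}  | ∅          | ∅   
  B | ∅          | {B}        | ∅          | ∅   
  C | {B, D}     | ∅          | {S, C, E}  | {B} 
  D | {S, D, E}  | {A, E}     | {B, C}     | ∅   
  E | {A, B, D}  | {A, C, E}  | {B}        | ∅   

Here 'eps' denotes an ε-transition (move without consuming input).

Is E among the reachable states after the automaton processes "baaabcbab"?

Start: ε-closure({S}) = {S, E}.
Read 'b': {S, E} → {A, B, C, D, E}.
Read 'a': {A, B, C, D, E} → {S, A, B, D, E}.
Read 'a': {S, A, B, D, E} → {S, A, B, D, E}.
Read 'a': {S, A, B, D, E} → {S, A, B, D, E}.
Read 'b': {S, A, B, D, E} → {A, B, C, D, E}.
Read 'c': {A, B, C, D, E} → {S, B, C, E}.
Read 'b': {S, B, C, E} → {A, B, C, D, E}.
Read 'a': {A, B, C, D, E} → {S, A, B, D, E}.
Read 'b': {S, A, B, D, E} → {A, B, C, D, E}.
State E is in {A, B, C, D, E}.

Yes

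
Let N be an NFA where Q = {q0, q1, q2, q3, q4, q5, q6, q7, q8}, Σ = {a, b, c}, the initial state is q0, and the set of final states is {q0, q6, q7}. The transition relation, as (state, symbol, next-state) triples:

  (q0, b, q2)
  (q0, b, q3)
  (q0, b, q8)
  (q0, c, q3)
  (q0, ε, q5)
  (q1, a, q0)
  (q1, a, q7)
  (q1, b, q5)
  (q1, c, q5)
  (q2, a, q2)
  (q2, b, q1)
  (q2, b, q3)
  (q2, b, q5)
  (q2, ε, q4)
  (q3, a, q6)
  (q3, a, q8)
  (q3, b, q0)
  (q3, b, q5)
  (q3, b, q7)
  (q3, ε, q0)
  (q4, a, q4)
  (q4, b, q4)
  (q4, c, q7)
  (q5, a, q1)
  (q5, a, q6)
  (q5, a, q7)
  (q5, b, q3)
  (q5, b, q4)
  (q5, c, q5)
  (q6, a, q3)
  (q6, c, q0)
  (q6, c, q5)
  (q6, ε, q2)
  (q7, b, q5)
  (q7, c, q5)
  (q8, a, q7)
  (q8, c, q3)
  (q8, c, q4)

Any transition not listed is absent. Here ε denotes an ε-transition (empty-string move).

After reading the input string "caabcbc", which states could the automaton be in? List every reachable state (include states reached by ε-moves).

Start: ε-closure({q0}) = {q0, q5}.
Read 'c': q0→{q3}, q5→{q5}; union {q3, q5}; ε-closure = {q0, q3, q5}.
Read 'a': q0→∅, q3→{q6, q8}, q5→{q1, q6, q7}; union {q1, q6, q7, q8}; ε-closure = {q1, q2, q4, q6, q7, q8}.
Read 'a': q1→{q0, q7}, q2→{q2}, q4→{q4}, q6→{q3}, q7→∅, q8→{q7}; union {q0, q2, q3, q4, q7}; ε-closure = {q0, q2, q3, q4, q5, q7}.
Read 'b': q0→{q2, q3, q8}, q2→{q1, q3, q5}, q3→{q0, q5, q7}, q4→{q4}, q5→{q3, q4}, q7→{q5}; now {q0, q1, q2, q3, q4, q5, q7, q8}.
Read 'c': q0→{q3}, q1→{q5}, q2→∅, q3→∅, q4→{q7}, q5→{q5}, q7→{q5}, q8→{q3, q4}; union {q3, q4, q5, q7}; ε-closure = {q0, q3, q4, q5, q7}.
Read 'b': q0→{q2, q3, q8}, q3→{q0, q5, q7}, q4→{q4}, q5→{q3, q4}, q7→{q5}; now {q0, q2, q3, q4, q5, q7, q8}.
Read 'c': q0→{q3}, q2→∅, q3→∅, q4→{q7}, q5→{q5}, q7→{q5}, q8→{q3, q4}; union {q3, q4, q5, q7}; ε-closure = {q0, q3, q4, q5, q7}.

{q0, q3, q4, q5, q7}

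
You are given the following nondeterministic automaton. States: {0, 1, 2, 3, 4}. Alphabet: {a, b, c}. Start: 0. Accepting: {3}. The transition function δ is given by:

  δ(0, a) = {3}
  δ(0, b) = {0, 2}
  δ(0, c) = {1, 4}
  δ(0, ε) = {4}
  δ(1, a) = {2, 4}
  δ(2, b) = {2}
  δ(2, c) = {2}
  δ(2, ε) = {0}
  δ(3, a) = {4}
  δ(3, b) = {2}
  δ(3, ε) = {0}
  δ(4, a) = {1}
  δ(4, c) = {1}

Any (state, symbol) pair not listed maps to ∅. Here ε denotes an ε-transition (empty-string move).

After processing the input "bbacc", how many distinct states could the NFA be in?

1

Start: ε-closure({0}) = {0, 4}.
Read 'b': 0→{0, 2}, 4→∅; union {0, 2}; ε-closure = {0, 2, 4}.
Read 'b': 0→{0, 2}, 2→{2}, 4→∅; union {0, 2}; ε-closure = {0, 2, 4}.
Read 'a': 0→{3}, 2→∅, 4→{1}; union {1, 3}; ε-closure = {0, 1, 3, 4}.
Read 'c': 0→{1, 4}, 1→∅, 3→∅, 4→{1}; now {1, 4}.
Read 'c': 1→∅, 4→{1}; now {1}.
That set has 1 state.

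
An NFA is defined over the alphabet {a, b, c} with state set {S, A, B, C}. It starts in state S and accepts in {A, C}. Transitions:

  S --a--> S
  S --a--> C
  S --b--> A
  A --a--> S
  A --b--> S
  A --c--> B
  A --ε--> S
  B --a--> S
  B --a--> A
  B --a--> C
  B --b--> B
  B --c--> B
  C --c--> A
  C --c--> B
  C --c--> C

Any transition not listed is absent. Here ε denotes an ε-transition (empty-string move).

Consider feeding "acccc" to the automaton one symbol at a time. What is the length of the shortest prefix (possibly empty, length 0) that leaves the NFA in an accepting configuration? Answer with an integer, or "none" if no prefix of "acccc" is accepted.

Start in {S}.
Read 'a': {S} → {S, C}.
None of the earlier sets intersect F, but {S, C} does.

1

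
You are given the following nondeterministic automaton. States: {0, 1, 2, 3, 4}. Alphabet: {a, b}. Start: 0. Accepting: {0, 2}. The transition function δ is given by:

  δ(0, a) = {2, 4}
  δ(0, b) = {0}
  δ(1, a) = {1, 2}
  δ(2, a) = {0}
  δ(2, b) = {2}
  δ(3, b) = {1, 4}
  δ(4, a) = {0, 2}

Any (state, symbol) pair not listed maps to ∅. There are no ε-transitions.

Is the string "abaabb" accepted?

Yes

Start in {0}.
Read 'a': 0→{2, 4}; now {2, 4}.
Read 'b': 2→{2}, 4→∅; now {2}.
Read 'a': 2→{0}; now {0}.
Read 'a': 0→{2, 4}; now {2, 4}.
Read 'b': 2→{2}, 4→∅; now {2}.
Read 'b': 2→{2}; now {2}.
The final set {2} contains the accepting state 2.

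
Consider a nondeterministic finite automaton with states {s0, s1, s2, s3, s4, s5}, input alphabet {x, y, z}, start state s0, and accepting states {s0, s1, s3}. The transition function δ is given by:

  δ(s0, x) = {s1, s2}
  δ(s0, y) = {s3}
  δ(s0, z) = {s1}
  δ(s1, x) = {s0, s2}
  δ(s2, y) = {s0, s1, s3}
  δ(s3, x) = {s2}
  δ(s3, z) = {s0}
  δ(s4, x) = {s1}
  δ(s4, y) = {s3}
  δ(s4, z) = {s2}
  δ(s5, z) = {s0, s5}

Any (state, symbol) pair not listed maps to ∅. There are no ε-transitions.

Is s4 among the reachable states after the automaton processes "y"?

Start in {s0}.
Read 'y': s0→{s3}; now {s3}.
State s4 is not in {s3}.

No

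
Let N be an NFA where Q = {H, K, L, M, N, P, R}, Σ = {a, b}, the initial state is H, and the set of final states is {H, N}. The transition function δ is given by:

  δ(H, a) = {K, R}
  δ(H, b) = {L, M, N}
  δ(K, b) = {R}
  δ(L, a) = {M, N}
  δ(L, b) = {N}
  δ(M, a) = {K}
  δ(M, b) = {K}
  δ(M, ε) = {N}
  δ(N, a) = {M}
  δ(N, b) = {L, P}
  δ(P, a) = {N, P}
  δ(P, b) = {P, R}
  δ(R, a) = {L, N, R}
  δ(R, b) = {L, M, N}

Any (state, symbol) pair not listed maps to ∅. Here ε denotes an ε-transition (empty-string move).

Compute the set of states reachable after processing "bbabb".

{L, M, N, P, R}

Start in {H}.
Read 'b': H→{L, M, N}; now {L, M, N}.
Read 'b': L→{N}, M→{K}, N→{L, P}; now {K, L, N, P}.
Read 'a': K→∅, L→{M, N}, N→{M}, P→{N, P}; now {M, N, P}.
Read 'b': M→{K}, N→{L, P}, P→{P, R}; now {K, L, P, R}.
Read 'b': K→{R}, L→{N}, P→{P, R}, R→{L, M, N}; now {L, M, N, P, R}.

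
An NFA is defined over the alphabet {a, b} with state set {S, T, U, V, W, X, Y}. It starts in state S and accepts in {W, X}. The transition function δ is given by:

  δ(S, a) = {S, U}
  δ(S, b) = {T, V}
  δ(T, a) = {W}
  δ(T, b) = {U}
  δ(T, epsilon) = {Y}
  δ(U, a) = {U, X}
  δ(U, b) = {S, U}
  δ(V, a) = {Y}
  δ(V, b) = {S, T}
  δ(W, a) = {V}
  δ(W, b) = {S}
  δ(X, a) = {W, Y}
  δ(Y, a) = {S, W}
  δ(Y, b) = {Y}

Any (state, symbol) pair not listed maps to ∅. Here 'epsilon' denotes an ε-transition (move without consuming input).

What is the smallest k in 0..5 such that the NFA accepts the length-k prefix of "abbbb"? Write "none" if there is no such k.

none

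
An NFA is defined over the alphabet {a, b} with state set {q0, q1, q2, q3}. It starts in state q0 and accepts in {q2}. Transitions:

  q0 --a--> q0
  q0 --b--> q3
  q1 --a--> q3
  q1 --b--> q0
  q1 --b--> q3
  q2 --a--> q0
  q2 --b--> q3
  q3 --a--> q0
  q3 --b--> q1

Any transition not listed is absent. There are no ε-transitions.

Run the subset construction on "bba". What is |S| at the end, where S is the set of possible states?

Start in {q0}.
Read 'b': q0→{q3}; now {q3}.
Read 'b': q3→{q1}; now {q1}.
Read 'a': q1→{q3}; now {q3}.
That set has 1 state.

1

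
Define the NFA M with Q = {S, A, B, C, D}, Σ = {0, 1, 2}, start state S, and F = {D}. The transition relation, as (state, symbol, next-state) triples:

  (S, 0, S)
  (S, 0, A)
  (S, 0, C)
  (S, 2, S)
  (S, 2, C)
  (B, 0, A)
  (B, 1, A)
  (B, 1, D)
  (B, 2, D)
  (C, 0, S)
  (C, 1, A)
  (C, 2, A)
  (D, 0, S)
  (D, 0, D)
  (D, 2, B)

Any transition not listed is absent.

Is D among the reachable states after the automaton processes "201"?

Start in {S}.
Read '2': {S} → {S, C}.
Read '0': {S, C} → {S, A, C}.
Read '1': {S, A, C} → {A}.
State D is not in {A}.

No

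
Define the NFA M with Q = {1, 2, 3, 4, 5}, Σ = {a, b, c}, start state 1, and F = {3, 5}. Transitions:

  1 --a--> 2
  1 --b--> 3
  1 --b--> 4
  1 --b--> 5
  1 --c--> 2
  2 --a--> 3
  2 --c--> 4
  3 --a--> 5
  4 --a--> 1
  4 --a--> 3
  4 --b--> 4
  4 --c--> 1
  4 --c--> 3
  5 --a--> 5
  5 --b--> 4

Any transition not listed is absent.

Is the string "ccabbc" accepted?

Yes

Start in {1}.
Read 'c': 1→{2}; now {2}.
Read 'c': 2→{4}; now {4}.
Read 'a': 4→{1, 3}; now {1, 3}.
Read 'b': 1→{3, 4, 5}, 3→∅; now {3, 4, 5}.
Read 'b': 3→∅, 4→{4}, 5→{4}; now {4}.
Read 'c': 4→{1, 3}; now {1, 3}.
The final set {1, 3} contains the accepting state 3.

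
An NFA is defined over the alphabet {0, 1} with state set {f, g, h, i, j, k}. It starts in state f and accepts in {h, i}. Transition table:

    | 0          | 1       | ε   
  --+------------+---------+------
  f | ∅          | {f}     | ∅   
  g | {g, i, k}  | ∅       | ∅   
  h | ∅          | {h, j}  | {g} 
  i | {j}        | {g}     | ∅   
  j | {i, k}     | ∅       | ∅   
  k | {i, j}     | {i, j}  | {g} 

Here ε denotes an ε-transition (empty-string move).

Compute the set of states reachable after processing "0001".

Start in {f}.
Read '0': {f} → ∅.
The set is empty and remains empty for the remaining 3 symbols.

∅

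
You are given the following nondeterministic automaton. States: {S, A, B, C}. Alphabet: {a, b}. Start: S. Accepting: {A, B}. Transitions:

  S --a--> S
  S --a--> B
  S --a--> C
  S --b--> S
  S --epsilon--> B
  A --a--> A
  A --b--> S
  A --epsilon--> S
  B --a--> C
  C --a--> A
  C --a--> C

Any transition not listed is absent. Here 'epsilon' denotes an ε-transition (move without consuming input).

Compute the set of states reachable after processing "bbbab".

{S, B}

Start: ε-closure({S}) = {S, B}.
Read 'b': S→{S}, B→∅; union {S}; ε-closure = {S, B}.
Read 'b': S→{S}, B→∅; union {S}; ε-closure = {S, B}.
Read 'b': S→{S}, B→∅; union {S}; ε-closure = {S, B}.
Read 'a': S→{S, B, C}, B→{C}; now {S, B, C}.
Read 'b': S→{S}, B→∅, C→∅; union {S}; ε-closure = {S, B}.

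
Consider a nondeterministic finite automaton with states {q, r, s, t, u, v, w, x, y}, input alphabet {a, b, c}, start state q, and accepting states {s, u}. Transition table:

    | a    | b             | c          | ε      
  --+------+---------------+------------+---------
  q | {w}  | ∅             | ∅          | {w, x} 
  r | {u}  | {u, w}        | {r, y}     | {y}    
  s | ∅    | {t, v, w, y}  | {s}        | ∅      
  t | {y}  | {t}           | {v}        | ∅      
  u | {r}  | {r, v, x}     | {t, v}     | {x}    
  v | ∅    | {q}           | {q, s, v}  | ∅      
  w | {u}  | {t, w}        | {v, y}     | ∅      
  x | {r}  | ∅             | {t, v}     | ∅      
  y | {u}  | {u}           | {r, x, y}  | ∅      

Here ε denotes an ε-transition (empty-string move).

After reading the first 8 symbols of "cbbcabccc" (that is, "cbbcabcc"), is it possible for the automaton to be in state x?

Start: ε-closure({q}) = {q, w, x}.
Read 'c': q→∅, w→{v, y}, x→{t, v}; now {t, v, y}.
Read 'b': t→{t}, v→{q}, y→{u}; union {q, t, u}; ε-closure = {q, t, u, w, x}.
Read 'b': q→∅, t→{t}, u→{r, v, x}, w→{t, w}, x→∅; union {r, t, v, w, x}; ε-closure = {r, t, v, w, x, y}.
Read 'c': r→{r, y}, t→{v}, v→{q, s, v}, w→{v, y}, x→{t, v}, y→{r, x, y}; union {q, r, s, t, v, x, y}; ε-closure = {q, r, s, t, v, w, x, y}.
Read 'a': q→{w}, r→{u}, s→∅, t→{y}, v→∅, w→{u}, x→{r}, y→{u}; union {r, u, w, y}; ε-closure = {r, u, w, x, y}.
Read 'b': r→{u, w}, u→{r, v, x}, w→{t, w}, x→∅, y→{u}; union {r, t, u, v, w, x}; ε-closure = {r, t, u, v, w, x, y}.
Read 'c': r→{r, y}, t→{v}, u→{t, v}, v→{q, s, v}, w→{v, y}, x→{t, v}, y→{r, x, y}; union {q, r, s, t, v, x, y}; ε-closure = {q, r, s, t, v, w, x, y}.
Read 'c': q→∅, r→{r, y}, s→{s}, t→{v}, v→{q, s, v}, w→{v, y}, x→{t, v}, y→{r, x, y}; union {q, r, s, t, v, x, y}; ε-closure = {q, r, s, t, v, w, x, y}.
State x is in {q, r, s, t, v, w, x, y}.

Yes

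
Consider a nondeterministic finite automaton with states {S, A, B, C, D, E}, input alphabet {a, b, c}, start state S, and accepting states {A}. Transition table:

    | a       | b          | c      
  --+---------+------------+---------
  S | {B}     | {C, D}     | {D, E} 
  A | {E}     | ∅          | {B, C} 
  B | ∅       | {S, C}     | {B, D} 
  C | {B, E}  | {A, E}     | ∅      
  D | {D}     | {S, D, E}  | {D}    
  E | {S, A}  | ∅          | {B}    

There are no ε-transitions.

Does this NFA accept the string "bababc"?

Start in {S}.
Read 'b': S→{C, D}; now {C, D}.
Read 'a': C→{B, E}, D→{D}; now {B, D, E}.
Read 'b': B→{S, C}, D→{S, D, E}, E→∅; now {S, C, D, E}.
Read 'a': S→{B}, C→{B, E}, D→{D}, E→{S, A}; now {S, A, B, D, E}.
Read 'b': S→{C, D}, A→∅, B→{S, C}, D→{S, D, E}, E→∅; now {S, C, D, E}.
Read 'c': S→{D, E}, C→∅, D→{D}, E→{B}; now {B, D, E}.
The final set {B, D, E} contains no accepting state.

No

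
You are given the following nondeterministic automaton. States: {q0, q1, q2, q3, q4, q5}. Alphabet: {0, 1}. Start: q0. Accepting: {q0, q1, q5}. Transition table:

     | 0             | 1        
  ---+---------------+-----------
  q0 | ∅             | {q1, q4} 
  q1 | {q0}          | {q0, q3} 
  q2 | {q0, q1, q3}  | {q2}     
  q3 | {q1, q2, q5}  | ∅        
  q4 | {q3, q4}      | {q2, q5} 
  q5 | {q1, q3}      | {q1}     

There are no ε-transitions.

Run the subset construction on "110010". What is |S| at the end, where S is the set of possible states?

Start in {q0}.
Read '1': {q0} → {q1, q4}.
Read '1': {q1, q4} → {q0, q2, q3, q5}.
Read '0': {q0, q2, q3, q5} → {q0, q1, q2, q3, q5}.
Read '0': {q0, q1, q2, q3, q5} → {q0, q1, q2, q3, q5}.
Read '1': {q0, q1, q2, q3, q5} → {q0, q1, q2, q3, q4}.
Read '0': {q0, q1, q2, q3, q4} → {q0, q1, q2, q3, q4, q5}.
That set has 6 states.

6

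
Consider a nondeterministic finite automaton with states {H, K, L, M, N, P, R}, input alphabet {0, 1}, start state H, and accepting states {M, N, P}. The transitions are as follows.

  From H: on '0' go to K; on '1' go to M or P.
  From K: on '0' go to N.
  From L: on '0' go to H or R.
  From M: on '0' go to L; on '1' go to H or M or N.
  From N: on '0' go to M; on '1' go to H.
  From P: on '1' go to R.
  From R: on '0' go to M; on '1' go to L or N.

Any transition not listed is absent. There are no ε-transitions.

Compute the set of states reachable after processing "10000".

Start in {H}.
Read '1': H→{M, P}; now {M, P}.
Read '0': M→{L}, P→∅; now {L}.
Read '0': L→{H, R}; now {H, R}.
Read '0': H→{K}, R→{M}; now {K, M}.
Read '0': K→{N}, M→{L}; now {L, N}.

{L, N}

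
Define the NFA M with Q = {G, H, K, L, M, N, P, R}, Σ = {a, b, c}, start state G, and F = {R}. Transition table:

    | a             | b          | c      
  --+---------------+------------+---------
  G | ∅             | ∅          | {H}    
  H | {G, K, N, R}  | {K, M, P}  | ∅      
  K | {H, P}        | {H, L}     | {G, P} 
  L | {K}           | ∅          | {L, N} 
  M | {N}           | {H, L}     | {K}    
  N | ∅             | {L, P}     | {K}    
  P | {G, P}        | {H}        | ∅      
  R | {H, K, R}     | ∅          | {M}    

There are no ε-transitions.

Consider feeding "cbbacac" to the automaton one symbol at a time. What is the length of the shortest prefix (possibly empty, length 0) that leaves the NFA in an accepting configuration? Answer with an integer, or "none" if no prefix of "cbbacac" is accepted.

Start in {G}.
Read 'c': G→{H}; now {H}.
Read 'b': H→{K, M, P}; now {K, M, P}.
Read 'b': K→{H, L}, M→{H, L}, P→{H}; now {H, L}.
Read 'a': H→{G, K, N, R}, L→{K}; now {G, K, N, R}.
None of the earlier sets intersect F, but {G, K, N, R} does.

4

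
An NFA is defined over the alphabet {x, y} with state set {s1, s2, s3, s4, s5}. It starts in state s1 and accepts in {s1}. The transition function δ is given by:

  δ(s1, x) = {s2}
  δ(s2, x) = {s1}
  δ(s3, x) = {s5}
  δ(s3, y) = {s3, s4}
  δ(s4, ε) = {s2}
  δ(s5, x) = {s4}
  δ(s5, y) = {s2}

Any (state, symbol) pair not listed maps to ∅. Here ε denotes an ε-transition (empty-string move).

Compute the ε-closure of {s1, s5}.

{s1, s5}

Begin with {s1, s5}.
No ε-moves leave this set, so the closure equals the set itself.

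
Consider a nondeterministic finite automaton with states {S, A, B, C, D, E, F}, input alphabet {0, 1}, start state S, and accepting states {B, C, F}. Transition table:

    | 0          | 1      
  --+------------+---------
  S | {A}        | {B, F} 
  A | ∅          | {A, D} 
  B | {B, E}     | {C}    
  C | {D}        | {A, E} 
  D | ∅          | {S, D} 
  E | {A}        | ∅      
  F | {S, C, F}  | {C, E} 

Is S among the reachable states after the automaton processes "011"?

Yes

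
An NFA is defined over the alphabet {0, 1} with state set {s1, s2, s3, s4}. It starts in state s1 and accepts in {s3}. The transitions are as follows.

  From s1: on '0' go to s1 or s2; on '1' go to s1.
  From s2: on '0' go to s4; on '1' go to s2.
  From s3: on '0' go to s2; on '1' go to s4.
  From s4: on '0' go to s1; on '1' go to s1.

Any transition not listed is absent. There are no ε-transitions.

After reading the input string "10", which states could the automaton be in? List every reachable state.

{s1, s2}

Start in {s1}.
Read '1': s1→{s1}; now {s1}.
Read '0': s1→{s1, s2}; now {s1, s2}.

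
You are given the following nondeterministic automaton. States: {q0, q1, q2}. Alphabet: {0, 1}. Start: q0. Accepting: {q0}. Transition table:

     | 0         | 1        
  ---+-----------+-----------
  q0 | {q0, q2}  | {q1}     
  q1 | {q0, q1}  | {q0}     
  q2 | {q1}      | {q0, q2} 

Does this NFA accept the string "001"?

Yes

Start in {q0}.
Read '0': q0→{q0, q2}; now {q0, q2}.
Read '0': q0→{q0, q2}, q2→{q1}; now {q0, q1, q2}.
Read '1': q0→{q1}, q1→{q0}, q2→{q0, q2}; now {q0, q1, q2}.
The final set {q0, q1, q2} contains the accepting state q0.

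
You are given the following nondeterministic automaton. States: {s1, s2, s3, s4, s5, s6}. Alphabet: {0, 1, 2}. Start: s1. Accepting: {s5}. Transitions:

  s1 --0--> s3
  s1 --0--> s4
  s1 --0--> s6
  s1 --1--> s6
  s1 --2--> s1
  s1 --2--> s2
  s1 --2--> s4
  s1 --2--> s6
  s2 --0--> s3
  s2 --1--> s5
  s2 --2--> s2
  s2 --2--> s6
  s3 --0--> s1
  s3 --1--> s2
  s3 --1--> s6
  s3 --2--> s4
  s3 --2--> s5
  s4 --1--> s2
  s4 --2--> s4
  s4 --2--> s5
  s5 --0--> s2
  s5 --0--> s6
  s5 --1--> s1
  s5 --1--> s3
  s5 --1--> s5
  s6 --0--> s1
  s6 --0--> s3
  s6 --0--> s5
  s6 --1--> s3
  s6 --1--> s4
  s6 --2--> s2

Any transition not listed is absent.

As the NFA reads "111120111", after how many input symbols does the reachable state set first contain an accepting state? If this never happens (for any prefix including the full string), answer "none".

4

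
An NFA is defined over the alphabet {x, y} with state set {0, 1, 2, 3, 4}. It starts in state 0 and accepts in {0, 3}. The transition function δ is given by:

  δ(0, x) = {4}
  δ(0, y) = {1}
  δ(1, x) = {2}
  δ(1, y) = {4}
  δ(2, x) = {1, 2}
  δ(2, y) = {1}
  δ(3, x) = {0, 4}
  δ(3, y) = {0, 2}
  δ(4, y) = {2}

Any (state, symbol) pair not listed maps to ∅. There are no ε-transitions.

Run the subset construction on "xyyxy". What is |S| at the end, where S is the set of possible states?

1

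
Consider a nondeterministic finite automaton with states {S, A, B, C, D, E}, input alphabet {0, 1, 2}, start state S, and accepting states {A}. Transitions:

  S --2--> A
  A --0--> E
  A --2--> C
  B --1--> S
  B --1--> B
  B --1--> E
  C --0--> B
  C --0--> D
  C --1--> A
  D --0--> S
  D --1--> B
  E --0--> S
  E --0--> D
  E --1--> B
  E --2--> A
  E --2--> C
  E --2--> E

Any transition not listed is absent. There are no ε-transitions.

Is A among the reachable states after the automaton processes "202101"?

No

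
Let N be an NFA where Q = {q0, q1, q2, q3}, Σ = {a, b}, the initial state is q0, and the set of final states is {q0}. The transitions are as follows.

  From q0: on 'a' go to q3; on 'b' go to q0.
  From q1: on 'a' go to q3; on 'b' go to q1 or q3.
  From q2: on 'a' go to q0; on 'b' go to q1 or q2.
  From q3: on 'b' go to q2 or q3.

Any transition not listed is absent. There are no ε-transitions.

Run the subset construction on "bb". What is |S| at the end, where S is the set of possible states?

1

Start in {q0}.
Read 'b': {q0} → {q0}.
Read 'b': {q0} → {q0}.
That set has 1 state.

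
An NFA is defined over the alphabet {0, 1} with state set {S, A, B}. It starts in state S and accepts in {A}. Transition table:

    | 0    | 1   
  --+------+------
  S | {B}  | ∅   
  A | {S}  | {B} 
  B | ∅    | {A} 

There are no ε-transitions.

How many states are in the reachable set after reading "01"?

1

Start in {S}.
Read '0': S→{B}; now {B}.
Read '1': B→{A}; now {A}.
That set has 1 state.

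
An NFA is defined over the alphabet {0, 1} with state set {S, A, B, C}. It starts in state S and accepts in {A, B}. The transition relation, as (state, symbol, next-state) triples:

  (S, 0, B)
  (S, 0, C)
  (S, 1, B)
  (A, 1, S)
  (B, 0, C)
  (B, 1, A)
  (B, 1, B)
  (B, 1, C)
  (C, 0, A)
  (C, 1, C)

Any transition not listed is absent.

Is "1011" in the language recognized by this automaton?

No

Start in {S}.
Read '1': S→{B}; now {B}.
Read '0': B→{C}; now {C}.
Read '1': C→{C}; now {C}.
Read '1': C→{C}; now {C}.
The final set {C} contains no accepting state.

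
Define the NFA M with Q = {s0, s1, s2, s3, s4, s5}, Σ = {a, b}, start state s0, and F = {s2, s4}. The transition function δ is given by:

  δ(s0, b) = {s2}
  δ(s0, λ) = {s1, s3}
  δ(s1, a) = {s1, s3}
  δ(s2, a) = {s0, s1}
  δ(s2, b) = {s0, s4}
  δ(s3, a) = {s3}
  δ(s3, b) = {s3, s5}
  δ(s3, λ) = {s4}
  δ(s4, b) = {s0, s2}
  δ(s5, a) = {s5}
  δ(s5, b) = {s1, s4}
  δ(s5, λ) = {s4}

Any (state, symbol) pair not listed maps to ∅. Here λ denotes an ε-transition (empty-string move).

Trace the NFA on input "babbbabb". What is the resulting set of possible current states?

Start: ε-closure({s0}) = {s0, s1, s3, s4}.
Read 'b': {s0, s1, s3, s4} → {s0, s1, s2, s3, s4, s5}.
Read 'a': {s0, s1, s2, s3, s4, s5} → {s0, s1, s3, s4, s5}.
Read 'b': {s0, s1, s3, s4, s5} → {s0, s1, s2, s3, s4, s5}.
Read 'b': {s0, s1, s2, s3, s4, s5} → {s0, s1, s2, s3, s4, s5}.
Read 'b': {s0, s1, s2, s3, s4, s5} → {s0, s1, s2, s3, s4, s5}.
Read 'a': {s0, s1, s2, s3, s4, s5} → {s0, s1, s3, s4, s5}.
Read 'b': {s0, s1, s3, s4, s5} → {s0, s1, s2, s3, s4, s5}.
Read 'b': {s0, s1, s2, s3, s4, s5} → {s0, s1, s2, s3, s4, s5}.

{s0, s1, s2, s3, s4, s5}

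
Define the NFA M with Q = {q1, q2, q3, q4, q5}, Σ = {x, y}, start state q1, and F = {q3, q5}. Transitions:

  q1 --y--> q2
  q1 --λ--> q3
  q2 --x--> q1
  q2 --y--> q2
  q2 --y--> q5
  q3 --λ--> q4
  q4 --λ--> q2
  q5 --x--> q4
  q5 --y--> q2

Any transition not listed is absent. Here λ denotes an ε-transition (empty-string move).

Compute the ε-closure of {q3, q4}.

{q2, q3, q4}

Begin with {q3, q4}.
ε-move q4 → q2; add q2.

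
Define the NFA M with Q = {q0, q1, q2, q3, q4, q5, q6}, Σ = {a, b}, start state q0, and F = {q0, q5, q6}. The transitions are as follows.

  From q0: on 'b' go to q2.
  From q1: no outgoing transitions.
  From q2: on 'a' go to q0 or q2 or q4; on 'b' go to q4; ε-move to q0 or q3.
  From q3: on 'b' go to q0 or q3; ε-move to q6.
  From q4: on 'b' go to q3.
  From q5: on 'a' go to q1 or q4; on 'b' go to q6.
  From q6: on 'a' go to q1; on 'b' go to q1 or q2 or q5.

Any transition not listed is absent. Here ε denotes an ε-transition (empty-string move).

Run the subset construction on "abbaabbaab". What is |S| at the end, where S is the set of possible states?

0

Start in {q0}.
Read 'a': q0→∅; now ∅.
The set is empty and remains empty for the remaining 9 symbols.
That set has 0 states.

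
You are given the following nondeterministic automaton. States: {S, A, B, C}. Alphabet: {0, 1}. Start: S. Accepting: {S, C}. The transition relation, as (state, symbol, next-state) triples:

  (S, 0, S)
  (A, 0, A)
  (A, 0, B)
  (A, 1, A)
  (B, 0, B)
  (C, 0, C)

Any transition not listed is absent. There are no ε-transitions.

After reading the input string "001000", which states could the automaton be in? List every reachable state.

Start in {S}.
Read '0': S→{S}; now {S}.
Read '0': S→{S}; now {S}.
Read '1': S→∅; now ∅.
The set is empty and remains empty for the remaining 3 symbols.

∅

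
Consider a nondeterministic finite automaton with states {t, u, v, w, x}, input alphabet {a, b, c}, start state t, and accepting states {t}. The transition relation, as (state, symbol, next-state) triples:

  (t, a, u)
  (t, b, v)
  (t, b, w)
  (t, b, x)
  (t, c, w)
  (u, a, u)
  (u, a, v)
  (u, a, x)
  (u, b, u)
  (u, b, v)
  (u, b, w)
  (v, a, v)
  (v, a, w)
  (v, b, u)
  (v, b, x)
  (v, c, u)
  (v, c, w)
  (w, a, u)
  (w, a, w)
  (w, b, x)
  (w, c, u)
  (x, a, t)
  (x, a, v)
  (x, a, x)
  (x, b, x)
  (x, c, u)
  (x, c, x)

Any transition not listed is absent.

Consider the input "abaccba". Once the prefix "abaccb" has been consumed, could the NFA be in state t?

Start in {t}.
Read 'a': t→{u}; now {u}.
Read 'b': u→{u, v, w}; now {u, v, w}.
Read 'a': u→{u, v, x}, v→{v, w}, w→{u, w}; now {u, v, w, x}.
Read 'c': u→∅, v→{u, w}, w→{u}, x→{u, x}; now {u, w, x}.
Read 'c': u→∅, w→{u}, x→{u, x}; now {u, x}.
Read 'b': u→{u, v, w}, x→{x}; now {u, v, w, x}.
State t is not in {u, v, w, x}.

No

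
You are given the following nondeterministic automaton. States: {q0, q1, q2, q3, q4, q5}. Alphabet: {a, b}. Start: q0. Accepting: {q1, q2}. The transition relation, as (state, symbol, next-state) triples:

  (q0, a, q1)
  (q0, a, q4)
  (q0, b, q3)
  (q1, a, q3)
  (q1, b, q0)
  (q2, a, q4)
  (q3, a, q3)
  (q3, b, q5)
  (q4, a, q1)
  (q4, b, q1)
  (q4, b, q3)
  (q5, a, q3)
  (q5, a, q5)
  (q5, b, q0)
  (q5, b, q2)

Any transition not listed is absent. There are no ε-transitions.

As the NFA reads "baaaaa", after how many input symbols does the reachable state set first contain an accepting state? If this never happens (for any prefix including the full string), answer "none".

Start in {q0}.
Read 'b': {q0} → {q3}.
Read 'a': {q3} → {q3}.
Read 'a': {q3} → {q3}.
Read 'a': {q3} → {q3}.
Read 'a': {q3} → {q3}.
Read 'a': {q3} → {q3}.
No reachable set along the way intersects F.

none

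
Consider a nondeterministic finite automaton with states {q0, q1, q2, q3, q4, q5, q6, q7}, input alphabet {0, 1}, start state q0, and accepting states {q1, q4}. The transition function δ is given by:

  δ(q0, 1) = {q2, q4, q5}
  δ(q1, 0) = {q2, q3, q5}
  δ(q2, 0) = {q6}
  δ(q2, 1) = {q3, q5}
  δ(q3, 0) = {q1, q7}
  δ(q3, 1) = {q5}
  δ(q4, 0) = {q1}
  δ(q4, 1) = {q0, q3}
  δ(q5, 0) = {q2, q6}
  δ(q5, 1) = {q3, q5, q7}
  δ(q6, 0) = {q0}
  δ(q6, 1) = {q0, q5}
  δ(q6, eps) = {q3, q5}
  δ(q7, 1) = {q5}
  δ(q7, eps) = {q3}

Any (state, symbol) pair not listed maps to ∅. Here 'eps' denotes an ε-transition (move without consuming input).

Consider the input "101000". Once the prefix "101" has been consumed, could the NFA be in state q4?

No

Start in {q0}.
Read '1': {q0} → {q2, q4, q5}.
Read '0': {q2, q4, q5} → {q1, q2, q3, q5, q6}.
Read '1': {q1, q2, q3, q5, q6} → {q0, q3, q5, q7}.
State q4 is not in {q0, q3, q5, q7}.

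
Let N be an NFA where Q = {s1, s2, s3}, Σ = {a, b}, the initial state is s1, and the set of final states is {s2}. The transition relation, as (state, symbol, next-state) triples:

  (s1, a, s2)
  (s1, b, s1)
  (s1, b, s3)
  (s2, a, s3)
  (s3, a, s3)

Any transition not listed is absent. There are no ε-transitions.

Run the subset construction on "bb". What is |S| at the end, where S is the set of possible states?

Start in {s1}.
Read 'b': {s1} → {s1, s3}.
Read 'b': {s1, s3} → {s1, s3}.
That set has 2 states.

2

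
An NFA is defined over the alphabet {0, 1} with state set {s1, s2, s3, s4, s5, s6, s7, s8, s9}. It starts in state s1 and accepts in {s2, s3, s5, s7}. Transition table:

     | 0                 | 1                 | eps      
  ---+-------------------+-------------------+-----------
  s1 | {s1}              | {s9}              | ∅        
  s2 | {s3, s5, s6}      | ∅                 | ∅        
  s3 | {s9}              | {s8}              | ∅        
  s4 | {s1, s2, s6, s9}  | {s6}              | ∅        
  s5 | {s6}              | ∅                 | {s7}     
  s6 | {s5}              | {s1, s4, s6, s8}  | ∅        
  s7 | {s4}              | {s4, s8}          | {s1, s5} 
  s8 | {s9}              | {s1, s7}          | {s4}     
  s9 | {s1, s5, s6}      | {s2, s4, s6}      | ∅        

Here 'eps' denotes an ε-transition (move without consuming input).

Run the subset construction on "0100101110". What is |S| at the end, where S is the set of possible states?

Start in {s1}.
Read '0': s1→{s1}; now {s1}.
Read '1': s1→{s9}; now {s9}.
Read '0': s9→{s1, s5, s6}; union {s1, s5, s6}; ε-closure = {s1, s5, s6, s7}.
Read '0': s1→{s1}, s5→{s6}, s6→{s5}, s7→{s4}; union {s1, s4, s5, s6}; ε-closure = {s1, s4, s5, s6, s7}.
Read '1': s1→{s9}, s4→{s6}, s5→∅, s6→{s1, s4, s6, s8}, s7→{s4, s8}; now {s1, s4, s6, s8, s9}.
Read '0': s1→{s1}, s4→{s1, s2, s6, s9}, s6→{s5}, s8→{s9}, s9→{s1, s5, s6}; union {s1, s2, s5, s6, s9}; ε-closure = {s1, s2, s5, s6, s7, s9}.
Read '1': s1→{s9}, s2→∅, s5→∅, s6→{s1, s4, s6, s8}, s7→{s4, s8}, s9→{s2, s4, s6}; now {s1, s2, s4, s6, s8, s9}.
Read '1': s1→{s9}, s2→∅, s4→{s6}, s6→{s1, s4, s6, s8}, s8→{s1, s7}, s9→{s2, s4, s6}; union {s1, s2, s4, s6, s7, s8, s9}; ε-closure = {s1, s2, s4, s5, s6, s7, s8, s9}.
Read '1': s1→{s9}, s2→∅, s4→{s6}, s5→∅, s6→{s1, s4, s6, s8}, s7→{s4, s8}, s8→{s1, s7}, s9→{s2, s4, s6}; union {s1, s2, s4, s6, s7, s8, s9}; ε-closure = {s1, s2, s4, s5, s6, s7, s8, s9}.
Read '0': s1→{s1}, s2→{s3, s5, s6}, s4→{s1, s2, s6, s9}, s5→{s6}, s6→{s5}, s7→{s4}, s8→{s9}, s9→{s1, s5, s6}; union {s1, s2, s3, s4, s5, s6, s9}; ε-closure = {s1, s2, s3, s4, s5, s6, s7, s9}.
That set has 8 states.

8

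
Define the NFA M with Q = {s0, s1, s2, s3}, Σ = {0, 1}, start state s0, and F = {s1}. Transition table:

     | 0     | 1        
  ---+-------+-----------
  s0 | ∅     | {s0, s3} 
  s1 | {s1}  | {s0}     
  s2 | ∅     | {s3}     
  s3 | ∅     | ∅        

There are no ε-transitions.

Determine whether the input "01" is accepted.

Start in {s0}.
Read '0': s0→∅; now ∅.
The set is empty and remains empty for the remaining 1 symbol.
The final set ∅ contains no accepting state.

No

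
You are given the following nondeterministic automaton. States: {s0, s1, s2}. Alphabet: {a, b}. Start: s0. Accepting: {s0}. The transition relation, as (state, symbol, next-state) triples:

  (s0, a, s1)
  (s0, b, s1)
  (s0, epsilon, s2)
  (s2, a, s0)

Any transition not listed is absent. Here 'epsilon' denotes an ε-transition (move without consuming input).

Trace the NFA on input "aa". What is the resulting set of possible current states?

Start: ε-closure({s0}) = {s0, s2}.
Read 'a': {s0, s2} → {s0, s1, s2}.
Read 'a': {s0, s1, s2} → {s0, s1, s2}.

{s0, s1, s2}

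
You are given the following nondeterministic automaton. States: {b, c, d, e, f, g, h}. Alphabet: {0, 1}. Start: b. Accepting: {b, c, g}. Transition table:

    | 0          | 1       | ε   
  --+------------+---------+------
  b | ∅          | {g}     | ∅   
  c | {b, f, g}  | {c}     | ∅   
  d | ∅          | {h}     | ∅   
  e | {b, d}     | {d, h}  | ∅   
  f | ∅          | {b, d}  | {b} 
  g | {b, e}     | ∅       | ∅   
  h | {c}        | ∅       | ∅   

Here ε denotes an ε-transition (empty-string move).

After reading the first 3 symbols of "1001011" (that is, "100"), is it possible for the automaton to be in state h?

Start in {b}.
Read '1': b→{g}; now {g}.
Read '0': g→{b, e}; now {b, e}.
Read '0': b→∅, e→{b, d}; now {b, d}.
State h is not in {b, d}.

No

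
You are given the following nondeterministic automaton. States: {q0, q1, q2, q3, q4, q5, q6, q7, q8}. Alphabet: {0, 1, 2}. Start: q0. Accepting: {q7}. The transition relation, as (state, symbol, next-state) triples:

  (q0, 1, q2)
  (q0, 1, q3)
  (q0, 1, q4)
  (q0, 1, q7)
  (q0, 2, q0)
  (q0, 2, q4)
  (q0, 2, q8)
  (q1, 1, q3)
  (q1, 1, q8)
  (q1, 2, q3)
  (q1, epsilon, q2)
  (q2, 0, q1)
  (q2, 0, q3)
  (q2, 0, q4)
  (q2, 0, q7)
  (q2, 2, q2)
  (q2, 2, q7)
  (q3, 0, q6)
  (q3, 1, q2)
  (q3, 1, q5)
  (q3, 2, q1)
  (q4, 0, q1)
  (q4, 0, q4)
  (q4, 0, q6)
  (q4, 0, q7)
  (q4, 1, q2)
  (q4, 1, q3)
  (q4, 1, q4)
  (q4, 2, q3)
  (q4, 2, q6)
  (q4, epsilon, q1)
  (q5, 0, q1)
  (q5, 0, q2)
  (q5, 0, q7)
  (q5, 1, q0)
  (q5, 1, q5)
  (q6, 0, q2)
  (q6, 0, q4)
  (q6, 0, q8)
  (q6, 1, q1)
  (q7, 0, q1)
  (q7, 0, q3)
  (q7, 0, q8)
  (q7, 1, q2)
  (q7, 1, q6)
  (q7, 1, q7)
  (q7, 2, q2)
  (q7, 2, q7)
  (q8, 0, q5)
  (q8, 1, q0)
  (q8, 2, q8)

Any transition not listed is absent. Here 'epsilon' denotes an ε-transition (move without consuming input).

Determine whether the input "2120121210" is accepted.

Start in {q0}.
Read '2': {q0} → {q0, q1, q2, q4, q8}.
Read '1': {q0, q1, q2, q4, q8} → {q0, q1, q2, q3, q4, q7, q8}.
Read '2': {q0, q1, q2, q3, q4, q7, q8} → {q0, q1, q2, q3, q4, q6, q7, q8}.
Read '0': {q0, q1, q2, q3, q4, q6, q7, q8} → {q1, q2, q3, q4, q5, q6, q7, q8}.
Read '1': {q1, q2, q3, q4, q5, q6, q7, q8} → {q0, q1, q2, q3, q4, q5, q6, q7, q8}.
Read '2': {q0, q1, q2, q3, q4, q5, q6, q7, q8} → {q0, q1, q2, q3, q4, q6, q7, q8}.
Read '1': {q0, q1, q2, q3, q4, q6, q7, q8} → {q0, q1, q2, q3, q4, q5, q6, q7, q8}.
Read '2': {q0, q1, q2, q3, q4, q5, q6, q7, q8} → {q0, q1, q2, q3, q4, q6, q7, q8}.
Read '1': {q0, q1, q2, q3, q4, q6, q7, q8} → {q0, q1, q2, q3, q4, q5, q6, q7, q8}.
Read '0': {q0, q1, q2, q3, q4, q5, q6, q7, q8} → {q1, q2, q3, q4, q5, q6, q7, q8}.
The final set {q1, q2, q3, q4, q5, q6, q7, q8} contains the accepting state q7.

Yes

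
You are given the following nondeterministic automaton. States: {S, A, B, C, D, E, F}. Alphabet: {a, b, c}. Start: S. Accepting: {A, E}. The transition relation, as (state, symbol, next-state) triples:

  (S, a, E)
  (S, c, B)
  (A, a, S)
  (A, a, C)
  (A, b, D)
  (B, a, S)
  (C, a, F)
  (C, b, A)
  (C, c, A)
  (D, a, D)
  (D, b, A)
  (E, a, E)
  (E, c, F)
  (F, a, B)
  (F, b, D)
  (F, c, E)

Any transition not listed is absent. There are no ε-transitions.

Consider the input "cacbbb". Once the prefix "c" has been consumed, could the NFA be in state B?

Yes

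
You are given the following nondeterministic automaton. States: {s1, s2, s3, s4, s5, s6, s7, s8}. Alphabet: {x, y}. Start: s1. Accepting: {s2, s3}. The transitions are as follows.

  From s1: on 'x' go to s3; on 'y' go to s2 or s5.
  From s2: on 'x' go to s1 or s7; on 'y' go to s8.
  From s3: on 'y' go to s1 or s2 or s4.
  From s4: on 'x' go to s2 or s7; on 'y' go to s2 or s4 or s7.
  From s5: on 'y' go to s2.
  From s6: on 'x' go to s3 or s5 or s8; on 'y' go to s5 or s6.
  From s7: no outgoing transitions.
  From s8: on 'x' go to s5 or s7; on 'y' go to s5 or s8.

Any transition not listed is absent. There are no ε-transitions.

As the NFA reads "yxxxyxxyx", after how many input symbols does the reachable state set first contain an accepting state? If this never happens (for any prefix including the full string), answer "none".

1

Start in {s1}.
Read 'y': {s1} → {s2, s5}.
None of the earlier sets intersect F, but {s2, s5} does.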